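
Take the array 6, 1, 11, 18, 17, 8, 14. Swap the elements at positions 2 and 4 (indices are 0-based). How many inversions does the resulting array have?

8 inversions

Positions 2 and 4 hold 11 and 17; after swapping, the array is [6, 1, 17, 18, 11, 8, 14].
Count, for each position, how many later elements it exceeds:
6 → 1 → 1
1 → none → 0
17 → 11, 8, 14 → 3
18 → 11, 8, 14 → 3
11 → 8 → 1
8 → none → 0
14 → none → 0
Sum: 1 + 0 + 3 + 3 + 1 + 0 + 0 = 8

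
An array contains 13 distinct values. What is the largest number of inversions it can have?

The maximum occurs when the array is in strictly decreasing order: every one of the C(13, 2) pairs is inverted.
C(13, 2) = 13·12/2 = 78

78 inversions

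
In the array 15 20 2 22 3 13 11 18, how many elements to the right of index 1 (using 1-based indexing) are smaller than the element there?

The element at index 1 is 15.
Elements after it: 20, 2, 22, 3, 13, 11, 18
Those smaller than 15: 2, 3, 13, 11

4 such elements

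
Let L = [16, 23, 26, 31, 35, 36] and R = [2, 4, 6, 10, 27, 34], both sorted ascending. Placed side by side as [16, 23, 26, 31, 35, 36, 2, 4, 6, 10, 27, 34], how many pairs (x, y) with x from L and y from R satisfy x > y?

For each element r of the right run, count left-run elements greater than r:
r = 2: 16, 23, 26, 31, 35, 36 → 6
r = 4: 16, 23, 26, 31, 35, 36 → 6
r = 6: 16, 23, 26, 31, 35, 36 → 6
r = 10: 16, 23, 26, 31, 35, 36 → 6
r = 27: 31, 35, 36 → 3
r = 34: 35, 36 → 2
Cross-inversions: 6 + 6 + 6 + 6 + 3 + 2 = 29

There are 29 cross-inversions.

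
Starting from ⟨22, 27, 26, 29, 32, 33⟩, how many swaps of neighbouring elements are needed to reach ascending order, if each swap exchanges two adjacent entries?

The minimum number of adjacent swaps to sort an array equals its inversion count, since every such swap removes exactly one inversion.
Count inversions — for each element, later elements that are smaller:
22: none → 0
27: 26 → 1
26: none → 0
29: none → 0
32: none → 0
33: none → 0
Total inversions: 0 + 1 + 0 + 0 + 0 + 0 = 1

1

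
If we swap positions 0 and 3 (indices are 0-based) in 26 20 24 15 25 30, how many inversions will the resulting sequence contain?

Inversions: 1

Positions 0 and 3 hold 26 and 15; after swapping, the array is [15, 20, 24, 26, 25, 30].
Sweep left to right; for each value list the smaller values that follow it:
15: 0
20: 0
24: 0
26: 1
25: 0
30: 0
Sum: 0 + 0 + 0 + 1 + 0 + 0 = 1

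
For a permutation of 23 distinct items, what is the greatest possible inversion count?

Inversions: 253

A reversed (strictly descending) arrangement makes every pair an inversion, giving C(23, 2) inversions.
C(23, 2) = 23·22/2 = 253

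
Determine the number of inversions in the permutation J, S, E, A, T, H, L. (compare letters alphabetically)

10 inversions

Inversion pairs (indices are 1-based):
(1,3): J > E
(1,4): J > A
(1,6): J > H
(2,3): S > E
(2,4): S > A
(2,6): S > H
(2,7): S > L
(3,4): E > A
(5,6): T > H
(5,7): T > L
That's 10 pairs.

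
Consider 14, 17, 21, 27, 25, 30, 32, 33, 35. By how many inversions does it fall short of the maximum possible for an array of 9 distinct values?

35

Maximum inversions for 9 distinct elements is C(9, 2) = 9·8/2 = 36.
Current inversions — for each element, count later smaller elements:
14: 0
17: 0
21: 0
27: 1
25: 0
30: 0
32: 0
33: 0
35: 0
Current total: 0 + 0 + 0 + 1 + 0 + 0 + 0 + 0 + 0 = 1
Shortfall: 36 − 1 = 35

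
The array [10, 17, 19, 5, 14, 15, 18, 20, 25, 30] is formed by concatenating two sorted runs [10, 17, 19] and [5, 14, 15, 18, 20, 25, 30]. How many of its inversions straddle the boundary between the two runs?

Count, for every r in R, how many entries of L exceed r:
r = 5: 10, 17, 19 → 3
r = 14: 17, 19 → 2
r = 15: 17, 19 → 2
r = 18: 19 → 1
r = 20: none → 0
r = 25: none → 0
r = 30: none → 0
Cross-inversions: 3 + 2 + 2 + 1 + 0 + 0 + 0 = 8

8 split inversions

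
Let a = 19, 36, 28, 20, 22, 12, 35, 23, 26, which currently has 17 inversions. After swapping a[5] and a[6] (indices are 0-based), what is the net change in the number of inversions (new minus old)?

+1

Positions 5 and 6 hold 12 and 35; after swapping, the array is [19, 36, 28, 20, 22, 35, 12, 23, 26].
Count, for each position, how many later elements it exceeds:
19: 1
36: 7
28: 5
20: 1
22: 1
35: 3
12: 0
23: 0
26: 0
Sum: 1 + 7 + 5 + 1 + 1 + 3 + 0 + 0 + 0 = 18
Change: 18 − 17 = +1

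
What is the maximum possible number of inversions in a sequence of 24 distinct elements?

A reversed (strictly descending) arrangement makes every pair an inversion, giving C(24, 2) inversions.
C(24, 2) = 24·23/2 = 276

There are 276 inversions.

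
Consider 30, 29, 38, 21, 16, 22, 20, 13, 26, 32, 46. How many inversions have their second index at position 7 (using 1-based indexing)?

5

The element at index 7 is 20.
Elements before it: 30, 29, 38, 21, 16, 22
Those larger than 20: 30, 29, 38, 21, 22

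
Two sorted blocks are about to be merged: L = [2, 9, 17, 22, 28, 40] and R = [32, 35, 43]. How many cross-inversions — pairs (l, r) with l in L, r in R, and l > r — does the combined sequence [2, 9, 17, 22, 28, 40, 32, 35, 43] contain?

2

Take each right-half value and tally the left-half values above it:
r = 32: 40 → 1
r = 35: 40 → 1
r = 43: none → 0
Cross-inversions: 1 + 1 + 0 = 2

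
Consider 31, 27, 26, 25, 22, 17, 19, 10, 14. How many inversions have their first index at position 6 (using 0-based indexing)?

2

The element at index 6 is 19.
Elements after it: 10, 14
Those smaller than 19: 10, 14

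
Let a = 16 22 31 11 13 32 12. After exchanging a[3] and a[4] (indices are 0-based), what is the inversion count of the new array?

Positions 3 and 4 hold 11 and 13; after swapping, the array is [16, 22, 31, 13, 11, 32, 12].
Count, for each position, how many later elements it exceeds:
16: 3
22: 3
31: 3
13: 2
11: 0
32: 1
12: 0
Sum: 3 + 3 + 3 + 2 + 0 + 1 + 0 = 12

12 inversions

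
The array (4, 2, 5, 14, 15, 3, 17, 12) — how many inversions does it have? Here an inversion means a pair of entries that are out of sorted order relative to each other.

For each element, count later entries that are smaller:
4: 2
2: 0
5: 1
14: 2
15: 2
3: 0
17: 1
12: 0
Sum: 2 + 0 + 1 + 2 + 2 + 0 + 1 + 0 = 8

Inversions: 8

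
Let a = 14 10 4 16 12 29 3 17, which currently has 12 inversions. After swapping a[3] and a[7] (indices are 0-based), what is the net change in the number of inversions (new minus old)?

Positions 3 and 7 hold 16 and 17; after swapping, the array is [14, 10, 4, 17, 12, 29, 3, 16].
Sweep left to right; for each value list the smaller values that follow it:
14: 4
10: 2
4: 1
17: 3
12: 1
29: 2
3: 0
16: 0
Sum: 4 + 2 + 1 + 3 + 1 + 2 + 0 + 0 = 13
Change: 13 − 12 = +1

+1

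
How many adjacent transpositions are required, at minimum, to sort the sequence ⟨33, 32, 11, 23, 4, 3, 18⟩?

17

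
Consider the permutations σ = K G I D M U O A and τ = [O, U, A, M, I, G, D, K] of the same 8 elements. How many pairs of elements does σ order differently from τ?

24 discordant pairs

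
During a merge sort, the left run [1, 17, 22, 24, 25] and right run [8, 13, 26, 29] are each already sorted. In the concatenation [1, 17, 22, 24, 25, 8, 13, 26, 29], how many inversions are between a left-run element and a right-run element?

For each element r of the right run, count left-run elements greater than r:
r = 8: 17, 22, 24, 25 → 4
r = 13: 17, 22, 24, 25 → 4
r = 26: none → 0
r = 29: none → 0
Cross-inversions: 4 + 4 + 0 + 0 = 8

There are 8 cross-inversions.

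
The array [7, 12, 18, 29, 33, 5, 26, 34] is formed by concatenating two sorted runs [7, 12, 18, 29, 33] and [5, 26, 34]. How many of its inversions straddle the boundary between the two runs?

7

For each element r of the right run, count left-run elements greater than r:
r = 5: 7, 12, 18, 29, 33 → 5
r = 26: 29, 33 → 2
r = 34: none → 0
Cross-inversions: 5 + 2 + 0 = 7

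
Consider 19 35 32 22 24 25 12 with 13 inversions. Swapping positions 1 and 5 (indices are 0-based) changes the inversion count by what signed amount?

Positions 1 and 5 hold 35 and 25; after swapping, the array is [19, 25, 32, 22, 24, 35, 12].
Sweep left to right; for each value list the smaller values that follow it:
19 → 12 → 1
25 → 22, 24, 12 → 3
32 → 22, 24, 12 → 3
22 → 12 → 1
24 → 12 → 1
35 → 12 → 1
12 → none → 0
Sum: 1 + 3 + 3 + 1 + 1 + 1 + 0 = 10
Change: 10 − 13 = -3

-3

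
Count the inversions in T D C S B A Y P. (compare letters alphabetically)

16

Count, for each position, how many later elements it exceeds:
T: 6
D: 3
C: 2
S: 3
B: 1
A: 0
Y: 1
P: 0
Sum: 6 + 3 + 2 + 3 + 1 + 0 + 1 + 0 = 16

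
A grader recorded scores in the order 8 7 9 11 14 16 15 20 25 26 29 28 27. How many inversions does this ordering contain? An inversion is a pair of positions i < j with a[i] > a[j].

5

Element-by-element contributions:
8 → 7 → 1
7 → none → 0
9 → none → 0
11 → none → 0
14 → none → 0
16 → 15 → 1
15 → none → 0
20 → none → 0
25 → none → 0
26 → none → 0
29 → 28, 27 → 2
28 → 27 → 1
27 → none → 0
Sum: 1 + 0 + 0 + 0 + 0 + 1 + 0 + 0 + 0 + 0 + 2 + 1 + 0 = 5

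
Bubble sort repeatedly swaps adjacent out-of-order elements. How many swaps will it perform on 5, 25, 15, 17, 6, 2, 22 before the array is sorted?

Each adjacent swap fixes exactly one inversion, so the minimum swap count equals the number of inversions.
Count inversions — for each element, later elements that are smaller:
5: 2 → 1
25: 15, 17, 6, 2, 22 → 5
15: 6, 2 → 2
17: 6, 2 → 2
6: 2 → 1
2: none → 0
22: none → 0
Total inversions: 1 + 5 + 2 + 2 + 1 + 0 + 0 = 11

11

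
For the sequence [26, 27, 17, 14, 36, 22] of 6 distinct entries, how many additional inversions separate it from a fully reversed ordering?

7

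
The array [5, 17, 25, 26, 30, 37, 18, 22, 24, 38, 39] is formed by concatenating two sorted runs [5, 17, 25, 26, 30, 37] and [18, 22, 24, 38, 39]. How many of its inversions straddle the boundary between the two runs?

There are 12 cross-inversions.

Take each right-half value and tally the left-half values above it:
r = 18: 25, 26, 30, 37 → 4
r = 22: 25, 26, 30, 37 → 4
r = 24: 25, 26, 30, 37 → 4
r = 38: none → 0
r = 39: none → 0
Cross-inversions: 4 + 4 + 4 + 0 + 0 = 12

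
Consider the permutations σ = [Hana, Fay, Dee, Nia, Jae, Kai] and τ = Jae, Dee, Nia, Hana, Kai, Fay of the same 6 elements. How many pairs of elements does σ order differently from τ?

Assign each item its position (1..6) in the first ordering, then rewrite the second ordering as that position sequence:
positions: Hana→1, Fay→2, Dee→3, Nia→4, Jae→5, Kai→6
second ordering as positions: [5, 3, 4, 1, 6, 2]
Discordant pairs = inversions in this position sequence.
5: 3, 4, 1, 2 → 4
3: 1, 2 → 2
4: 1, 2 → 2
1: 0
6: 2 → 1
2: 0
Total: 4 + 2 + 2 + 0 + 1 + 0 = 9

9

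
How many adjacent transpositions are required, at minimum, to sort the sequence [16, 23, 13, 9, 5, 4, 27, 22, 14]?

20 adjacent swaps

The minimum number of adjacent swaps to sort an array equals its inversion count, since every such swap removes exactly one inversion.
Count inversions — for each element, later elements that are smaller:
16: 13, 9, 5, 4, 14 → 5
23: 13, 9, 5, 4, 22, 14 → 6
13: 9, 5, 4 → 3
9: 5, 4 → 2
5: 4 → 1
4: none → 0
27: 22, 14 → 2
22: 14 → 1
14: none → 0
Total inversions: 5 + 6 + 3 + 2 + 1 + 0 + 2 + 1 + 0 = 20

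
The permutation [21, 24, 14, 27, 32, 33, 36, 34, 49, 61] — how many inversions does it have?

Sweep left to right; for each value list the smaller values that follow it:
21 → 14 → 1
24 → 14 → 1
14 → none → 0
27 → none → 0
32 → none → 0
33 → none → 0
36 → 34 → 1
34 → none → 0
49 → none → 0
61 → none → 0
Sum: 1 + 1 + 0 + 0 + 0 + 0 + 1 + 0 + 0 + 0 = 3

3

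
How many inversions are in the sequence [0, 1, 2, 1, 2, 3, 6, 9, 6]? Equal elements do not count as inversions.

2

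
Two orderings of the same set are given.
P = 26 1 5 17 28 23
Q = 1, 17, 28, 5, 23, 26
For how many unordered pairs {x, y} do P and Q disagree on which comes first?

7

Assign each item its position (1..6) in the first ordering, then rewrite the second ordering as that position sequence:
positions: 26→1, 1→2, 5→3, 17→4, 28→5, 23→6
second ordering as positions: [2, 4, 5, 3, 6, 1]
Discordant pairs = inversions in this position sequence.
2: 1 → 1
4: 3, 1 → 2
5: 3, 1 → 2
3: 1 → 1
6: 1 → 1
1: 0
Total: 1 + 2 + 2 + 1 + 1 + 0 = 7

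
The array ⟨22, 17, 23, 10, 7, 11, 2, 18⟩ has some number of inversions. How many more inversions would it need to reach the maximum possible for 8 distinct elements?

Maximum inversions for 8 distinct elements is C(8, 2) = 8·7/2 = 28.
Current inversions — for each element, count later smaller elements:
22: 6
17: 4
23: 5
10: 2
7: 1
11: 1
2: 0
18: 0
Current total: 6 + 4 + 5 + 2 + 1 + 1 + 0 + 0 = 19
Shortfall: 28 − 19 = 9

9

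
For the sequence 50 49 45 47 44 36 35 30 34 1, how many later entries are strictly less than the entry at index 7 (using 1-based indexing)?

3

The element at index 7 is 35.
Elements after it: 30, 34, 1
Those smaller than 35: 30, 34, 1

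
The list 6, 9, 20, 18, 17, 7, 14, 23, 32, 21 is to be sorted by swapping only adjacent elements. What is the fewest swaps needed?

Each adjacent swap fixes exactly one inversion, so the minimum swap count equals the number of inversions.
Count inversions — for each element, later elements that are smaller:
6: none → 0
9: 7 → 1
20: 18, 17, 7, 14 → 4
18: 17, 7, 14 → 3
17: 7, 14 → 2
7: none → 0
14: none → 0
23: 21 → 1
32: 21 → 1
21: none → 0
Total inversions: 0 + 1 + 4 + 3 + 2 + 0 + 0 + 1 + 1 + 0 = 12

12 adjacent swaps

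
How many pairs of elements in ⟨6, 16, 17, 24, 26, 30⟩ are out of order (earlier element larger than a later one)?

0

For each element, count later entries that are smaller:
6 → none → 0
16 → none → 0
17 → none → 0
24 → none → 0
26 → none → 0
30 → none → 0
Sum: 0 + 0 + 0 + 0 + 0 + 0 = 0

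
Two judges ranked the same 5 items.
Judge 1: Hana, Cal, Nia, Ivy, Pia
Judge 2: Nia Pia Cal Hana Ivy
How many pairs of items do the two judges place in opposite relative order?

Assign each item its position (1..5) in the first ordering, then rewrite the second ordering as that position sequence:
positions: Hana→1, Cal→2, Nia→3, Ivy→4, Pia→5
second ordering as positions: [3, 5, 2, 1, 4]
Discordant pairs = inversions in this position sequence.
3: 2, 1 → 2
5: 2, 1, 4 → 3
2: 1 → 1
1: 0
4: 0
Total: 2 + 3 + 1 + 0 + 0 = 6

6 discordant pairs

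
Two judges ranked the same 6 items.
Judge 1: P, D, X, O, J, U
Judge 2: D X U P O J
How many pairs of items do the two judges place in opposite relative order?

Assign each item its position (1..6) in the first ordering, then rewrite the second ordering as that position sequence:
positions: P→1, D→2, X→3, O→4, J→5, U→6
second ordering as positions: [2, 3, 6, 1, 4, 5]
Discordant pairs = inversions in this position sequence.
2: 1 → 1
3: 1 → 1
6: 1, 4, 5 → 3
1: 0
4: 0
5: 0
Total: 1 + 1 + 3 + 0 + 0 + 0 = 5

There are 5 discordant pairs.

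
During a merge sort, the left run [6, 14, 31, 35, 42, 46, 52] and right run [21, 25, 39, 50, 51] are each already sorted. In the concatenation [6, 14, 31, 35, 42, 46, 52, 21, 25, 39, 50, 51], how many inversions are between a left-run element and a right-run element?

15 split inversions

Count, for every r in R, how many entries of L exceed r:
r = 21: 31, 35, 42, 46, 52 → 5
r = 25: 31, 35, 42, 46, 52 → 5
r = 39: 42, 46, 52 → 3
r = 50: 52 → 1
r = 51: 52 → 1
Cross-inversions: 5 + 5 + 3 + 1 + 1 = 15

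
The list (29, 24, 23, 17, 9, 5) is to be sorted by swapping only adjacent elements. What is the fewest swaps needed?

The minimum number of adjacent swaps to sort an array equals its inversion count, since every such swap removes exactly one inversion.
Count inversions — for each element, later elements that are smaller:
29: 24, 23, 17, 9, 5 → 5
24: 23, 17, 9, 5 → 4
23: 17, 9, 5 → 3
17: 9, 5 → 2
9: 5 → 1
5: none → 0
Total inversions: 5 + 4 + 3 + 2 + 1 + 0 = 15

15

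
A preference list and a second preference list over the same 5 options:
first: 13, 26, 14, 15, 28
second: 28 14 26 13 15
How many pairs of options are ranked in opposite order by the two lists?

Pairs: 7

Assign each item its position (1..5) in the first ordering, then rewrite the second ordering as that position sequence:
positions: 13→1, 26→2, 14→3, 15→4, 28→5
second ordering as positions: [5, 3, 2, 1, 4]
Discordant pairs = inversions in this position sequence.
5: 3, 2, 1, 4 → 4
3: 2, 1 → 2
2: 1 → 1
1: 0
4: 0
Total: 4 + 2 + 1 + 0 + 0 = 7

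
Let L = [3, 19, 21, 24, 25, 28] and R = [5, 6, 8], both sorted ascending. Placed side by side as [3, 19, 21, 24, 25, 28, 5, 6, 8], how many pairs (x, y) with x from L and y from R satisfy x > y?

There are 15 cross-inversions.

For each element r of the right run, count left-run elements greater than r:
r = 5: 19, 21, 24, 25, 28 → 5
r = 6: 19, 21, 24, 25, 28 → 5
r = 8: 19, 21, 24, 25, 28 → 5
Cross-inversions: 5 + 5 + 5 = 15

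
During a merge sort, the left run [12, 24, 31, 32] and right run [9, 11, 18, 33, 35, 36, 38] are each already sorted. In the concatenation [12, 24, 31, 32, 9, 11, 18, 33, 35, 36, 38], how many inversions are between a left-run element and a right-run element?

For each element r of the right run, count left-run elements greater than r:
r = 9: 12, 24, 31, 32 → 4
r = 11: 12, 24, 31, 32 → 4
r = 18: 24, 31, 32 → 3
r = 33: none → 0
r = 35: none → 0
r = 36: none → 0
r = 38: none → 0
Cross-inversions: 4 + 4 + 3 + 0 + 0 + 0 + 0 = 11

11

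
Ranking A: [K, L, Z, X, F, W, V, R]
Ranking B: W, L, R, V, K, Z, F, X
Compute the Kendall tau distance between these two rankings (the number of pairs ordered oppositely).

Assign each item its position (1..8) in the first ordering, then rewrite the second ordering as that position sequence:
positions: K→1, L→2, Z→3, X→4, F→5, W→6, V→7, R→8
second ordering as positions: [6, 2, 8, 7, 1, 3, 5, 4]
Discordant pairs = inversions in this position sequence.
6: 2, 1, 3, 5, 4 → 5
2: 1 → 1
8: 7, 1, 3, 5, 4 → 5
7: 1, 3, 5, 4 → 4
1: 0
3: 0
5: 4 → 1
4: 0
Total: 5 + 1 + 5 + 4 + 0 + 0 + 1 + 0 = 16

16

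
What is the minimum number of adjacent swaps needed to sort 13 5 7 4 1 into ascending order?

The minimum number of adjacent swaps to sort an array equals its inversion count, since every such swap removes exactly one inversion.
Count inversions — for each element, later elements that are smaller:
13: 5, 7, 4, 1 → 4
5: 4, 1 → 2
7: 4, 1 → 2
4: 1 → 1
1: none → 0
Total inversions: 4 + 2 + 2 + 1 + 0 = 9

9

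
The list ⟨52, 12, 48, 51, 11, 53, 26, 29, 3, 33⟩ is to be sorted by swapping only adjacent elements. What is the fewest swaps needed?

27 adjacent swaps

Minimum adjacent swaps = number of inversions (each swap of adjacent out-of-order elements removes one inversion and no swap can remove more).
Count inversions — for each element, later elements that are smaller:
52: 12, 48, 51, 11, 26, 29, 3, 33 → 8
12: 11, 3 → 2
48: 11, 26, 29, 3, 33 → 5
51: 11, 26, 29, 3, 33 → 5
11: 3 → 1
53: 26, 29, 3, 33 → 4
26: 3 → 1
29: 3 → 1
3: none → 0
33: none → 0
Total inversions: 8 + 2 + 5 + 5 + 1 + 4 + 1 + 1 + 0 + 0 = 27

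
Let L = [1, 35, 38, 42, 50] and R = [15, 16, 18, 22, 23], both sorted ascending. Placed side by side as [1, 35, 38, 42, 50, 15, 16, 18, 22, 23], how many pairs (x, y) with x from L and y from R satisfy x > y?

Take each right-half value and tally the left-half values above it:
r = 15: 35, 38, 42, 50 → 4
r = 16: 35, 38, 42, 50 → 4
r = 18: 35, 38, 42, 50 → 4
r = 22: 35, 38, 42, 50 → 4
r = 23: 35, 38, 42, 50 → 4
Cross-inversions: 4 + 4 + 4 + 4 + 4 = 20

20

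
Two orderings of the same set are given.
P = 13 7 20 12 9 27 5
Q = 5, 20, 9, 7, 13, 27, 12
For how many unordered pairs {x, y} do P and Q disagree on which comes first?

Assign each item its position (1..7) in the first ordering, then rewrite the second ordering as that position sequence:
positions: 13→1, 7→2, 20→3, 12→4, 9→5, 27→6, 5→7
second ordering as positions: [7, 3, 5, 2, 1, 6, 4]
Discordant pairs = inversions in this position sequence.
7: 3, 5, 2, 1, 6, 4 → 6
3: 2, 1 → 2
5: 2, 1, 4 → 3
2: 1 → 1
1: 0
6: 4 → 1
4: 0
Total: 6 + 2 + 3 + 1 + 0 + 1 + 0 = 13

13 disagreeing pairs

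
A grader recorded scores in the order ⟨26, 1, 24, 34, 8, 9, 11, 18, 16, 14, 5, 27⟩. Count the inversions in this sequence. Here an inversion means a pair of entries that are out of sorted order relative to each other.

Inversions: 33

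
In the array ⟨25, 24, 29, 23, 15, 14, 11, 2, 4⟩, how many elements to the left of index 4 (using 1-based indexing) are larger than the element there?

The element at index 4 is 23.
Elements before it: 25, 24, 29
Those larger than 23: 25, 24, 29

3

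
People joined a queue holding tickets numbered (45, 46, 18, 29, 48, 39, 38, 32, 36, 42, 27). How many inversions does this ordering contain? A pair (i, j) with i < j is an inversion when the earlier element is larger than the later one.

33 inversions

For each element, count later entries that are smaller:
45: 8
46: 8
18: 0
29: 1
48: 6
39: 4
38: 3
32: 1
36: 1
42: 1
27: 0
Sum: 8 + 8 + 0 + 1 + 6 + 4 + 3 + 1 + 1 + 1 + 0 = 33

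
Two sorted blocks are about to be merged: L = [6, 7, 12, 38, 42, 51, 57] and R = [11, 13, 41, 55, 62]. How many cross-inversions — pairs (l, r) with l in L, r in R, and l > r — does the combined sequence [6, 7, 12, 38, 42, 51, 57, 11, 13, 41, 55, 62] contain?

Cross-inversions: 13

For each element r of the right run, count left-run elements greater than r:
r = 11: 12, 38, 42, 51, 57 → 5
r = 13: 38, 42, 51, 57 → 4
r = 41: 42, 51, 57 → 3
r = 55: 57 → 1
r = 62: none → 0
Cross-inversions: 5 + 4 + 3 + 1 + 0 = 13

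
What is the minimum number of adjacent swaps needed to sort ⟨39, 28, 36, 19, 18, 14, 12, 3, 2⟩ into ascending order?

The minimum number of adjacent swaps to sort an array equals its inversion count, since every such swap removes exactly one inversion.
Count inversions — for each element, later elements that are smaller:
39: 28, 36, 19, 18, 14, 12, 3, 2 → 8
28: 19, 18, 14, 12, 3, 2 → 6
36: 19, 18, 14, 12, 3, 2 → 6
19: 18, 14, 12, 3, 2 → 5
18: 14, 12, 3, 2 → 4
14: 12, 3, 2 → 3
12: 3, 2 → 2
3: 2 → 1
2: none → 0
Total inversions: 8 + 6 + 6 + 5 + 4 + 3 + 2 + 1 + 0 = 35

There are 35 swaps.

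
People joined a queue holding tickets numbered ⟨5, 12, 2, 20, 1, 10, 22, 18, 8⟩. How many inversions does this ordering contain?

15

Count, for each position, how many later elements it exceeds:
5 → 2, 1 → 2
12 → 2, 1, 10, 8 → 4
2 → 1 → 1
20 → 1, 10, 18, 8 → 4
1 → none → 0
10 → 8 → 1
22 → 18, 8 → 2
18 → 8 → 1
8 → none → 0
Sum: 2 + 4 + 1 + 4 + 0 + 1 + 2 + 1 + 0 = 15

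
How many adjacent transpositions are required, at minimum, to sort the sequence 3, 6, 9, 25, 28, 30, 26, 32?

Each adjacent swap fixes exactly one inversion, so the minimum swap count equals the number of inversions.
Count inversions — for each element, later elements that are smaller:
3: none → 0
6: none → 0
9: none → 0
25: none → 0
28: 26 → 1
30: 26 → 1
26: none → 0
32: none → 0
Total inversions: 0 + 0 + 0 + 0 + 1 + 1 + 0 + 0 = 2

2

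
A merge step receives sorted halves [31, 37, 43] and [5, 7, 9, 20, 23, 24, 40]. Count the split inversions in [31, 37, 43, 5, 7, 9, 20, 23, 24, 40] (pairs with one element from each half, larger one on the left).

Split inversions: 19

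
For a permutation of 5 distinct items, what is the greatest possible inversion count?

10 inversions

The maximum occurs when the array is in strictly decreasing order: every one of the C(5, 2) pairs is inverted.
C(5, 2) = 5·4/2 = 10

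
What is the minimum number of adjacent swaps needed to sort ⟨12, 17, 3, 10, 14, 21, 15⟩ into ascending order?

The minimum number of adjacent swaps to sort an array equals its inversion count, since every such swap removes exactly one inversion.
Count inversions — for each element, later elements that are smaller:
12: 3, 10 → 2
17: 3, 10, 14, 15 → 4
3: none → 0
10: none → 0
14: none → 0
21: 15 → 1
15: none → 0
Total inversions: 2 + 4 + 0 + 0 + 0 + 1 + 0 = 7

7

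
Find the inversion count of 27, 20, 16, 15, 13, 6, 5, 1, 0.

36

For each element, count later entries that are smaller:
27 → 20, 16, 15, 13, 6, 5, 1, 0 → 8
20 → 16, 15, 13, 6, 5, 1, 0 → 7
16 → 15, 13, 6, 5, 1, 0 → 6
15 → 13, 6, 5, 1, 0 → 5
13 → 6, 5, 1, 0 → 4
6 → 5, 1, 0 → 3
5 → 1, 0 → 2
1 → 0 → 1
0 → none → 0
Sum: 8 + 7 + 6 + 5 + 4 + 3 + 2 + 1 + 0 = 36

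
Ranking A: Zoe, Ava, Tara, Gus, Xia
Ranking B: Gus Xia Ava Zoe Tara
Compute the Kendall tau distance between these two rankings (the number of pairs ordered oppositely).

7

Assign each item its position (1..5) in the first ordering, then rewrite the second ordering as that position sequence:
positions: Zoe→1, Ava→2, Tara→3, Gus→4, Xia→5
second ordering as positions: [4, 5, 2, 1, 3]
Discordant pairs = inversions in this position sequence.
4: 2, 1, 3 → 3
5: 2, 1, 3 → 3
2: 1 → 1
1: 0
3: 0
Total: 3 + 3 + 1 + 0 + 0 = 7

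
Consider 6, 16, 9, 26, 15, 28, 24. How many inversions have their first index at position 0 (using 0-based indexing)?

0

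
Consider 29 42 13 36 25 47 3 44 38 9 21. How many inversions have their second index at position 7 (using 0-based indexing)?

The element at index 7 is 44.
Elements before it: 29, 42, 13, 36, 25, 47, 3
Those larger than 44: 47

1 such element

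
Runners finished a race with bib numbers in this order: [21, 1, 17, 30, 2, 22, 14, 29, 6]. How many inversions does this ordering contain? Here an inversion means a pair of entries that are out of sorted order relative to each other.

Sweep left to right; for each value list the smaller values that follow it:
21 → 1, 17, 2, 14, 6 → 5
1 → none → 0
17 → 2, 14, 6 → 3
30 → 2, 22, 14, 29, 6 → 5
2 → none → 0
22 → 14, 6 → 2
14 → 6 → 1
29 → 6 → 1
6 → none → 0
Sum: 5 + 0 + 3 + 5 + 0 + 2 + 1 + 1 + 0 = 17

There are 17 inversions.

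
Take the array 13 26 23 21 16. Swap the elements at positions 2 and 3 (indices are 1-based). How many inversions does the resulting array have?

Positions 2 and 3 hold 26 and 23; after swapping, the array is [13, 23, 26, 21, 16].
Sweep left to right; for each value list the smaller values that follow it:
13 → none → 0
23 → 21, 16 → 2
26 → 21, 16 → 2
21 → 16 → 1
16 → none → 0
Sum: 0 + 2 + 2 + 1 + 0 = 5

5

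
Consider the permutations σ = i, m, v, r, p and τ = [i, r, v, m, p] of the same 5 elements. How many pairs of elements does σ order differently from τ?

3

Assign each item its position (1..5) in the first ordering, then rewrite the second ordering as that position sequence:
positions: i→1, m→2, v→3, r→4, p→5
second ordering as positions: [1, 4, 3, 2, 5]
Discordant pairs = inversions in this position sequence.
1: 0
4: 3, 2 → 2
3: 2 → 1
2: 0
5: 0
Total: 0 + 2 + 1 + 0 + 0 = 3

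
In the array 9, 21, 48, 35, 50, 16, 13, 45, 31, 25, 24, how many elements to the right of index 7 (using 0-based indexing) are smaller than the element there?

The element at index 7 is 45.
Elements after it: 31, 25, 24
Those smaller than 45: 31, 25, 24

3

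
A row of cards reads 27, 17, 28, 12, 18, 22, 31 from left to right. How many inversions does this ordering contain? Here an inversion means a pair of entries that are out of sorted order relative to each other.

8

Sweep left to right; for each value list the smaller values that follow it:
27 → 17, 12, 18, 22 → 4
17 → 12 → 1
28 → 12, 18, 22 → 3
12 → none → 0
18 → none → 0
22 → none → 0
31 → none → 0
Sum: 4 + 1 + 3 + 0 + 0 + 0 + 0 = 8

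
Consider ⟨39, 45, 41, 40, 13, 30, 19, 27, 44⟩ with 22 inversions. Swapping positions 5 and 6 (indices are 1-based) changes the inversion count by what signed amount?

+1

Positions 5 and 6 hold 13 and 30; after swapping, the array is [39, 45, 41, 40, 30, 13, 19, 27, 44].
Element-by-element contributions:
39 → 30, 13, 19, 27 → 4
45 → 41, 40, 30, 13, 19, 27, 44 → 7
41 → 40, 30, 13, 19, 27 → 5
40 → 30, 13, 19, 27 → 4
30 → 13, 19, 27 → 3
13 → none → 0
19 → none → 0
27 → none → 0
44 → none → 0
Sum: 4 + 7 + 5 + 4 + 3 + 0 + 0 + 0 + 0 = 23
Change: 23 − 22 = +1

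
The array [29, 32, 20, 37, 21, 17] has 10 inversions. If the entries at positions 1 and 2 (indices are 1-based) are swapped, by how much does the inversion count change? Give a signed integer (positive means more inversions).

+1

Positions 1 and 2 hold 29 and 32; after swapping, the array is [32, 29, 20, 37, 21, 17].
For each element, count later entries that are smaller:
32: 4
29: 3
20: 1
37: 2
21: 1
17: 0
Sum: 4 + 3 + 1 + 2 + 1 + 0 = 11
Change: 11 − 10 = +1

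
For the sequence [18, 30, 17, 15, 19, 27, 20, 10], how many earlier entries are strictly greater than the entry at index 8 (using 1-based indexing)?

The element at index 8 is 10.
Elements before it: 18, 30, 17, 15, 19, 27, 20
Those larger than 10: 18, 30, 17, 15, 19, 27, 20

7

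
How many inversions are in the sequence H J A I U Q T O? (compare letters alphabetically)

For each element, count later entries that are smaller:
H → A → 1
J → A, I → 2
A → none → 0
I → none → 0
U → Q, T, O → 3
Q → O → 1
T → O → 1
O → none → 0
Sum: 1 + 2 + 0 + 0 + 3 + 1 + 1 + 0 = 8

Out-of-order pairs: 8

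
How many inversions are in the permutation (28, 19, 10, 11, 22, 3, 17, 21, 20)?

19 inversions

Count, for each position, how many later elements it exceeds:
28: 8
19: 4
10: 1
11: 1
22: 4
3: 0
17: 0
21: 1
20: 0
Sum: 8 + 4 + 1 + 1 + 4 + 0 + 0 + 1 + 0 = 19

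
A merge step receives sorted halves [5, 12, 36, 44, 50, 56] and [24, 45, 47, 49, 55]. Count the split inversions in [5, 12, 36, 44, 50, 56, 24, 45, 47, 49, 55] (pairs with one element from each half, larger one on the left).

For each element r of the right run, count left-run elements greater than r:
r = 24: 36, 44, 50, 56 → 4
r = 45: 50, 56 → 2
r = 47: 50, 56 → 2
r = 49: 50, 56 → 2
r = 55: 56 → 1
Cross-inversions: 4 + 2 + 2 + 2 + 1 = 11

11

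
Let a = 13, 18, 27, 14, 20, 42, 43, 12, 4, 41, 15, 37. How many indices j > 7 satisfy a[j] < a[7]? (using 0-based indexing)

The element at index 7 is 12.
Elements after it: 4, 41, 15, 37
Those smaller than 12: 4

1 such element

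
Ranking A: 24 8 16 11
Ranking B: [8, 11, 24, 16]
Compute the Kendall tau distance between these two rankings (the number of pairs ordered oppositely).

There are 3 discordant pairs.

Assign each item its position (1..4) in the first ordering, then rewrite the second ordering as that position sequence:
positions: 24→1, 8→2, 16→3, 11→4
second ordering as positions: [2, 4, 1, 3]
Discordant pairs = inversions in this position sequence.
2: 1 → 1
4: 1, 3 → 2
1: 0
3: 0
Total: 1 + 2 + 0 + 0 = 3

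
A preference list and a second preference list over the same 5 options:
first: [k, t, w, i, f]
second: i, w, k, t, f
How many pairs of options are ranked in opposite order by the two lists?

5

Assign each item its position (1..5) in the first ordering, then rewrite the second ordering as that position sequence:
positions: k→1, t→2, w→3, i→4, f→5
second ordering as positions: [4, 3, 1, 2, 5]
Discordant pairs = inversions in this position sequence.
4: 3, 1, 2 → 3
3: 1, 2 → 2
1: 0
2: 0
5: 0
Total: 3 + 2 + 0 + 0 + 0 = 5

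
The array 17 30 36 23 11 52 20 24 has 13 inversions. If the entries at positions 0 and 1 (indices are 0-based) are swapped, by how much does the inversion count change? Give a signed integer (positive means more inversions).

Positions 0 and 1 hold 17 and 30; after swapping, the array is [30, 17, 36, 23, 11, 52, 20, 24].
Element-by-element contributions:
30: 5
17: 1
36: 4
23: 2
11: 0
52: 2
20: 0
24: 0
Sum: 5 + 1 + 4 + 2 + 0 + 2 + 0 + 0 = 14
Change: 14 − 13 = +1

+1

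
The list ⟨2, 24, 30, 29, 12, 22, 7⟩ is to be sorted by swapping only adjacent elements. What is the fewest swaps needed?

The minimum number of adjacent swaps to sort an array equals its inversion count, since every such swap removes exactly one inversion.
Count inversions — for each element, later elements that are smaller:
2: none → 0
24: 12, 22, 7 → 3
30: 29, 12, 22, 7 → 4
29: 12, 22, 7 → 3
12: 7 → 1
22: 7 → 1
7: none → 0
Total inversions: 0 + 3 + 4 + 3 + 1 + 1 + 0 = 12

12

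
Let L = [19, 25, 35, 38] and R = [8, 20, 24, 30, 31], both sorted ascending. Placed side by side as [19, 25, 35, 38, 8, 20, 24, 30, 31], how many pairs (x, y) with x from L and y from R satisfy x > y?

14 cross-inversions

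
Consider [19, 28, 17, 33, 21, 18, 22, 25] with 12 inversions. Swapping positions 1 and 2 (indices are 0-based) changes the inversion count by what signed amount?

-1

Positions 1 and 2 hold 28 and 17; after swapping, the array is [19, 17, 28, 33, 21, 18, 22, 25].
For each element, count later entries that are smaller:
19: 2
17: 0
28: 4
33: 4
21: 1
18: 0
22: 0
25: 0
Sum: 2 + 0 + 4 + 4 + 1 + 0 + 0 + 0 = 11
Change: 11 − 12 = -1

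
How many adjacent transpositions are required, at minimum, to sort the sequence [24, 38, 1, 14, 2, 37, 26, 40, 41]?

Minimum adjacent swaps = number of inversions (each swap of adjacent out-of-order elements removes one inversion and no swap can remove more).
Count inversions — for each element, later elements that are smaller:
24: 1, 14, 2 → 3
38: 1, 14, 2, 37, 26 → 5
1: none → 0
14: 2 → 1
2: none → 0
37: 26 → 1
26: none → 0
40: none → 0
41: none → 0
Total inversions: 3 + 5 + 0 + 1 + 0 + 1 + 0 + 0 + 0 = 10

10 swaps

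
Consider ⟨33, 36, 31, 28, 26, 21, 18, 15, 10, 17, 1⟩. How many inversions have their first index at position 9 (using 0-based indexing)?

1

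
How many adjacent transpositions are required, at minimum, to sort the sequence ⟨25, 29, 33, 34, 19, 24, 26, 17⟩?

18 adjacent swaps

Minimum adjacent swaps = number of inversions (each swap of adjacent out-of-order elements removes one inversion and no swap can remove more).
Count inversions — for each element, later elements that are smaller:
25: 19, 24, 17 → 3
29: 19, 24, 26, 17 → 4
33: 19, 24, 26, 17 → 4
34: 19, 24, 26, 17 → 4
19: 17 → 1
24: 17 → 1
26: 17 → 1
17: none → 0
Total inversions: 3 + 4 + 4 + 4 + 1 + 1 + 1 + 0 = 18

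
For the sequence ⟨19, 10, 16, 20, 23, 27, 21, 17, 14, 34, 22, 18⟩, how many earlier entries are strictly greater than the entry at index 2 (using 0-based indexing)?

1

The element at index 2 is 16.
Elements before it: 19, 10
Those larger than 16: 19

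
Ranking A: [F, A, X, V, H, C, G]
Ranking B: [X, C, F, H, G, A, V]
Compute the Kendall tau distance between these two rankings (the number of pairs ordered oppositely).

10

Assign each item its position (1..7) in the first ordering, then rewrite the second ordering as that position sequence:
positions: F→1, A→2, X→3, V→4, H→5, C→6, G→7
second ordering as positions: [3, 6, 1, 5, 7, 2, 4]
Discordant pairs = inversions in this position sequence.
3: 1, 2 → 2
6: 1, 5, 2, 4 → 4
1: 0
5: 2, 4 → 2
7: 2, 4 → 2
2: 0
4: 0
Total: 2 + 4 + 0 + 2 + 2 + 0 + 0 = 10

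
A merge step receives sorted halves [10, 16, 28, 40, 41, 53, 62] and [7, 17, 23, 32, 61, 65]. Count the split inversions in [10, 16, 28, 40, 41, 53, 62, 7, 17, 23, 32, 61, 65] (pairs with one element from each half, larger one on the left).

For each element r of the right run, count left-run elements greater than r:
r = 7: 10, 16, 28, 40, 41, 53, 62 → 7
r = 17: 28, 40, 41, 53, 62 → 5
r = 23: 28, 40, 41, 53, 62 → 5
r = 32: 40, 41, 53, 62 → 4
r = 61: 62 → 1
r = 65: none → 0
Cross-inversions: 7 + 5 + 5 + 4 + 1 + 0 = 22

22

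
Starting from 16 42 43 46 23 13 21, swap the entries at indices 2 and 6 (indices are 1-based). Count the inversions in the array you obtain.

Positions 2 and 6 hold 42 and 13; after swapping, the array is [16, 13, 43, 46, 23, 42, 21].
Count, for each position, how many later elements it exceeds:
16: 1
13: 0
43: 3
46: 3
23: 1
42: 1
21: 0
Sum: 1 + 0 + 3 + 3 + 1 + 1 + 0 = 9

9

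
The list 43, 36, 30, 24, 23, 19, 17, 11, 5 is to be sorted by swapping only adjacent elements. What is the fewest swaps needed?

Each adjacent swap fixes exactly one inversion, so the minimum swap count equals the number of inversions.
Count inversions — for each element, later elements that are smaller:
43: 36, 30, 24, 23, 19, 17, 11, 5 → 8
36: 30, 24, 23, 19, 17, 11, 5 → 7
30: 24, 23, 19, 17, 11, 5 → 6
24: 23, 19, 17, 11, 5 → 5
23: 19, 17, 11, 5 → 4
19: 17, 11, 5 → 3
17: 11, 5 → 2
11: 5 → 1
5: none → 0
Total inversions: 8 + 7 + 6 + 5 + 4 + 3 + 2 + 1 + 0 = 36

36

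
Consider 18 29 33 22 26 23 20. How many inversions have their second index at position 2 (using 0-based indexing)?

The element at index 2 is 33.
Elements before it: 18, 29
None of them are larger than 33.

0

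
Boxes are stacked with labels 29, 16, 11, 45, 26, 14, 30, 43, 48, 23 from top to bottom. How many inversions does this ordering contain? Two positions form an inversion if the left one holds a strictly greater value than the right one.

17

Element-by-element contributions:
29: 5
16: 2
11: 0
45: 5
26: 2
14: 0
30: 1
43: 1
48: 1
23: 0
Sum: 5 + 2 + 0 + 5 + 2 + 0 + 1 + 1 + 1 + 0 = 17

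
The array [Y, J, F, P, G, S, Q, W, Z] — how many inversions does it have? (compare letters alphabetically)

11

Element-by-element contributions:
Y → J, F, P, G, S, Q, W → 7
J → F, G → 2
F → none → 0
P → G → 1
G → none → 0
S → Q → 1
Q → none → 0
W → none → 0
Z → none → 0
Sum: 7 + 2 + 0 + 1 + 0 + 1 + 0 + 0 + 0 = 11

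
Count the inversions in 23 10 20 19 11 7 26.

Element-by-element contributions:
23 → 10, 20, 19, 11, 7 → 5
10 → 7 → 1
20 → 19, 11, 7 → 3
19 → 11, 7 → 2
11 → 7 → 1
7 → none → 0
26 → none → 0
Sum: 5 + 1 + 3 + 2 + 1 + 0 + 0 = 12

12 out-of-order pairs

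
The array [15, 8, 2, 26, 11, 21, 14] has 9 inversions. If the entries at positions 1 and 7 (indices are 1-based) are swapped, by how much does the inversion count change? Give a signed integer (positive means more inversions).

-1

Positions 1 and 7 hold 15 and 14; after swapping, the array is [14, 8, 2, 26, 11, 21, 15].
Count, for each position, how many later elements it exceeds:
14 → 8, 2, 11 → 3
8 → 2 → 1
2 → none → 0
26 → 11, 21, 15 → 3
11 → none → 0
21 → 15 → 1
15 → none → 0
Sum: 3 + 1 + 0 + 3 + 0 + 1 + 0 = 8
Change: 8 − 9 = -1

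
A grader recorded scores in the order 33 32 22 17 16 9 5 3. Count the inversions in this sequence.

28 inversions

For each element, count later entries that are smaller:
33 → 32, 22, 17, 16, 9, 5, 3 → 7
32 → 22, 17, 16, 9, 5, 3 → 6
22 → 17, 16, 9, 5, 3 → 5
17 → 16, 9, 5, 3 → 4
16 → 9, 5, 3 → 3
9 → 5, 3 → 2
5 → 3 → 1
3 → none → 0
Sum: 7 + 6 + 5 + 4 + 3 + 2 + 1 + 0 = 28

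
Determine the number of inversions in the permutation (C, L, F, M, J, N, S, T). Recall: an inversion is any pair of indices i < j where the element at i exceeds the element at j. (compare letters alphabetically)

3

Element-by-element contributions:
C: 0
L: 2
F: 0
M: 1
J: 0
N: 0
S: 0
T: 0
Sum: 0 + 2 + 0 + 1 + 0 + 0 + 0 + 0 = 3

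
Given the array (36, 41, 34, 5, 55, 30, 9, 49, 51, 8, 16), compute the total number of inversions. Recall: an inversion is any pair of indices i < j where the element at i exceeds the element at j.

Sweep left to right; for each value list the smaller values that follow it:
36: 6
41: 6
34: 5
5: 0
55: 6
30: 3
9: 1
49: 2
51: 2
8: 0
16: 0
Sum: 6 + 6 + 5 + 0 + 6 + 3 + 1 + 2 + 2 + 0 + 0 = 31

31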